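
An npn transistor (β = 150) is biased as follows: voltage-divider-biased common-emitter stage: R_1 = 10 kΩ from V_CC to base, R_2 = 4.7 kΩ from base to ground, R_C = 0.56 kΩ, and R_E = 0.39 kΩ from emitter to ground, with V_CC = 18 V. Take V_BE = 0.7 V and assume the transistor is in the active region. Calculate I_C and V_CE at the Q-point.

I_C ≈ 12 mA, V_CE ≈ 6.4 V

Thevenize the base divider: V_Th = V_CC·R_2/(R_1+R_2) = 18×4.7/14.7 = 5.76 V, R_Th = R_1‖R_2 = 3.2 kΩ.
Base-emitter loop: V_Th = I_B·R_Th + V_BE + (β+1)I_B·R_E, so I_B = (5.76 − 0.7) / (3.2 + 151×0.39) = 0.0814 mA.
I_C = β·I_B = 150×0.0814 = 12.2 mA, and I_E = (β+1)I_B = 12.3 mA.
V_CE = V_CC − I_C·R_C − I_E·R_E = 18 − 12.2×0.56 − 12.3×0.39 = 6.37 V.
V_CE = 6.37 V > 0.2 V confirms active-region operation.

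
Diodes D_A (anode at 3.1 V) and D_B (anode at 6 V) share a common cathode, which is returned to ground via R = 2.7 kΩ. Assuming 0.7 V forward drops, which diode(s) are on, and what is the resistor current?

Assume both conduct. Then node N would need to be at both 3.1−0.7 = 2.4 V and 6−0.7 = 5.3 V, which is impossible.
Assume only D_B conducts: V_N = 6 − 0.7 = 5.3 V, so I_R = 5.3/2.7 = 1.96 mA.
Check D_A: its anode-to-cathode voltage is 3.1 − 5.3 = -2.2 V < 0.7 V, so it is off. The assumption is consistent.

Only D_B conducts; I_R ≈ 2 mA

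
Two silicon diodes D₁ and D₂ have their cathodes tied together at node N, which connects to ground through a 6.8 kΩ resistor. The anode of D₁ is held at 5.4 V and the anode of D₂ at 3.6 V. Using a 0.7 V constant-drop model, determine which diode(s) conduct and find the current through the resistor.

Assume both conduct. Then node N would need to be at both 5.4−0.7 = 4.7 V and 3.6−0.7 = 2.9 V, which is impossible.
Assume only D₁ conducts: V_N = 5.4 − 0.7 = 4.7 V, so I_R = 4.7/6.8 = 0.691 mA.
Check D₂: its anode-to-cathode voltage is 3.6 − 4.7 = -1.1 V < 0.7 V, so it is off. The assumption is consistent.

Only D₁ conducts; I_R ≈ 0.69 mA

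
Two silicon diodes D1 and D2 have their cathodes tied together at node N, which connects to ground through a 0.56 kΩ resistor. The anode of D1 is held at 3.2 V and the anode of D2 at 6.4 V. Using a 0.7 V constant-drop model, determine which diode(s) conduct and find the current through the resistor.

Only D2 conducts; I_R ≈ 10 mA

Assume both conduct. Then node N would need to be at both 3.2−0.7 = 2.5 V and 6.4−0.7 = 5.7 V, which is impossible.
Assume only D2 conducts: V_N = 6.4 − 0.7 = 5.7 V, so I_R = 5.7/0.56 = 10.2 mA.
Check D1: its anode-to-cathode voltage is 3.2 − 5.7 = -2.5 V < 0.7 V, so it is off. The assumption is consistent.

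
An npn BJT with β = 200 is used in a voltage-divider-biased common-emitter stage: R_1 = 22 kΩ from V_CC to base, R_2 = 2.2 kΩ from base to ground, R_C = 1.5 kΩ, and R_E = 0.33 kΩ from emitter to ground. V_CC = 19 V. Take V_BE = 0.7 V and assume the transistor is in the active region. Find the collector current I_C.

Thevenize the base divider: V_Th = V_CC·R_2/(R_1+R_2) = 19×2.2/24.2 = 1.73 V, R_Th = R_1‖R_2 = 2 kΩ.
Base-emitter loop: V_Th = I_B·R_Th + V_BE + (β+1)I_B·R_E, so I_B = (1.73 − 0.7) / (2 + 201×0.33) = 0.015 mA.
I_C = β·I_B = 200×0.015 = 3.01 mA, and I_E = (β+1)I_B = 3.02 mA.
V_CE = V_CC − I_C·R_C − I_E·R_E = 19 − 3.01×1.5 − 3.02×0.33 = 13.5 V.
V_CE = 13.5 V > 0.2 V confirms active-region operation.

I_C ≈ 3 mA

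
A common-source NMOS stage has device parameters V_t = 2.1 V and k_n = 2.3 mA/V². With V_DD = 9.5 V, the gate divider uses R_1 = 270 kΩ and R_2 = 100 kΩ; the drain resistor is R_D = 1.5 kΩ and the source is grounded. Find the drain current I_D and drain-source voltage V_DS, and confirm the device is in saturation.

V_G = V_DD·R_2/(R_1+R_2) = 9.5×100/370 = 2.57 V. With the source grounded, V_GS = V_G = 2.57 V.
Assume saturation: I_D = (k_n/2)(V_GS − V_t)² = (2.3/2)×(2.57 − 2.1)² = 1.15×0.468² = 0.251 mA.
V_DS = V_DD − I_D·R_D = 9.5 − 0.251×1.5 = 9.12 V.
Saturation requires V_DS ≥ V_GS − V_t = 0.468 V; 9.12 ≥ 0.468 ✓.

I_D ≈ 0.25 mA, V_DS ≈ 9.1 V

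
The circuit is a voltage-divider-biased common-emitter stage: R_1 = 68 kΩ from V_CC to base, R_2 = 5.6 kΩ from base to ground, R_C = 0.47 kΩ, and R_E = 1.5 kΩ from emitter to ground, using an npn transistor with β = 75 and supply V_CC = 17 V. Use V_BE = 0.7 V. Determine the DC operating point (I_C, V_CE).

I_C ≈ 0.37 mA, V_CE ≈ 16 V

Thevenize the base divider: V_Th = V_CC·R_2/(R_1+R_2) = 17×5.6/73.6 = 1.29 V, R_Th = R_1‖R_2 = 5.17 kΩ.
Base-emitter loop: V_Th = I_B·R_Th + V_BE + (β+1)I_B·R_E, so I_B = (1.29 − 0.7) / (5.17 + 76×1.5) = 0.00498 mA.
I_C = β·I_B = 75×0.00498 = 0.373 mA, and I_E = (β+1)I_B = 0.378 mA.
V_CE = V_CC − I_C·R_C − I_E·R_E = 17 − 0.373×0.47 − 0.378×1.5 = 16.3 V.
V_CE = 16.3 V > 0.2 V confirms active-region operation.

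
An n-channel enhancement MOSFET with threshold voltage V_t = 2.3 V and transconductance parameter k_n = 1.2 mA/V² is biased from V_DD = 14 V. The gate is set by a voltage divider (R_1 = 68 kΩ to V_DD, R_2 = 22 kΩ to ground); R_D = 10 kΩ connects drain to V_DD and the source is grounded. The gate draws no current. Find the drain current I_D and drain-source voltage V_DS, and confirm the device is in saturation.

I_D ≈ 0.76 mA, V_DS ≈ 6.4 V

V_G = V_DD·R_2/(R_1+R_2) = 14×22/90 = 3.42 V. With the source grounded, V_GS = V_G = 3.42 V.
Assume saturation: I_D = (k_n/2)(V_GS − V_t)² = (1.2/2)×(3.42 − 2.3)² = 0.6×1.12² = 0.756 mA.
V_DS = V_DD − I_D·R_D = 14 − 0.756×10 = 6.44 V.
Saturation requires V_DS ≥ V_GS − V_t = 1.12 V; 6.44 ≥ 1.12 ✓.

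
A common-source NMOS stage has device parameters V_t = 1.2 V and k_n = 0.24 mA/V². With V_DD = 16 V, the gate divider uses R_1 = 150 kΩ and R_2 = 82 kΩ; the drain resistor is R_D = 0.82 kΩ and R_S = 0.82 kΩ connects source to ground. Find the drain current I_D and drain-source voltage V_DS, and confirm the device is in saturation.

V_G = V_DD·R_2/(R_1+R_2) = 16×82/232 = 5.66 V.
Assume saturation: I_D = (k_n/2)(V_GS − V_t)² with V_GS = V_G − I_D·R_S = 5.66 − 0.82·I_D.
Substituting gives 0.0807·I_D² − 1.88·I_D + 2.38 = 0, with roots I_D = 1.35 or 21.9 mA.
The root I_D = 21.9 mA gives V_GS = -12.3 V ≤ V_t, so take I_D = 1.35 mA.
Then V_GS = 4.55 V and V_DS = V_DD − I_D(R_D+R_S) = 16 − 1.35×1.64 = 13.8 V.
Saturation requires V_DS ≥ V_GS − V_t = 3.35 V; 13.8 ≥ 3.35 ✓.

I_D ≈ 1.3 mA, V_DS ≈ 14 V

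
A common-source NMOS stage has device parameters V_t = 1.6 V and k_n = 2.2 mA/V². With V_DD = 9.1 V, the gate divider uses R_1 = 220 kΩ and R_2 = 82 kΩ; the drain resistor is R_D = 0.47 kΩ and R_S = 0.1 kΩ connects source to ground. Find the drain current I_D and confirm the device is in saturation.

I_D ≈ 0.7 mA

V_G = V_DD·R_2/(R_1+R_2) = 9.1×82/302 = 2.47 V.
Assume saturation: I_D = (k_n/2)(V_GS − V_t)² with V_GS = V_G − I_D·R_S = 2.47 − 0.1·I_D.
Substituting gives 0.011·I_D² − 1.19·I_D + 0.834 = 0, with roots I_D = 0.705 or 108 mA.
The root I_D = 108 mA gives V_GS = -8.29 V ≤ V_t, so take I_D = 0.705 mA.
Then V_GS = 2.4 V and V_DS = V_DD − I_D(R_D+R_S) = 9.1 − 0.705×0.57 = 8.7 V.
Saturation requires V_DS ≥ V_GS − V_t = 0.8 V; 8.7 ≥ 0.8 ✓.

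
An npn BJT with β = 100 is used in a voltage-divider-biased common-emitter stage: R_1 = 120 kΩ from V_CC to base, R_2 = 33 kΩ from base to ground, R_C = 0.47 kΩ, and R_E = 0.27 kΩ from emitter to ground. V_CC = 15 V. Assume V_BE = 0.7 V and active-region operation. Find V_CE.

V_CE ≈ 11 V

Thevenize the base divider: V_Th = V_CC·R_2/(R_1+R_2) = 15×33/153 = 3.24 V, R_Th = R_1‖R_2 = 25.9 kΩ.
Base-emitter loop: V_Th = I_B·R_Th + V_BE + (β+1)I_B·R_E, so I_B = (3.24 − 0.7) / (25.9 + 101×0.27) = 0.0477 mA.
I_C = β·I_B = 100×0.0477 = 4.77 mA, and I_E = (β+1)I_B = 4.82 mA.
V_CE = V_CC − I_C·R_C − I_E·R_E = 15 − 4.77×0.47 − 4.82×0.27 = 11.5 V.
V_CE = 11.5 V > 0.2 V confirms active-region operation.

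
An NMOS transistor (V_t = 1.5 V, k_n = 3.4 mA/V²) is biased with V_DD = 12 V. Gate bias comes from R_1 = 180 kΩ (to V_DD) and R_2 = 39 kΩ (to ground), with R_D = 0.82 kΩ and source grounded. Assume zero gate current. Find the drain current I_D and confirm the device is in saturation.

V_G = V_DD·R_2/(R_1+R_2) = 12×39/219 = 2.14 V. With the source grounded, V_GS = V_G = 2.14 V.
Assume saturation: I_D = (k_n/2)(V_GS − V_t)² = (3.4/2)×(2.14 − 1.5)² = 1.7×0.637² = 0.69 mA.
V_DS = V_DD − I_D·R_D = 12 − 0.69×0.82 = 11.4 V.
Saturation requires V_DS ≥ V_GS − V_t = 0.637 V; 11.4 ≥ 0.637 ✓.

I_D ≈ 0.69 mA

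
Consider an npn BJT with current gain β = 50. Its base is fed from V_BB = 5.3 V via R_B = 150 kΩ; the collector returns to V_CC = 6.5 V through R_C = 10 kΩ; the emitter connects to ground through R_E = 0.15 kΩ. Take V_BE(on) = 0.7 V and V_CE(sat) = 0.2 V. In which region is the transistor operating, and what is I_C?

saturation; I_C ≈ 0.62 mA

Assume active: I_B = (5.3 − 0.7)/(150 + 51×0.15) = 0.0292 mA, I_C = β·I_B = 1.46 mA.
Then V_CE = 6.5 − 1.46×10 − 1.49×0.15 = -8.31 V < 0.2 V — the active assumption fails.
Re-solve with V_CE = 0.2 V. KCL at the emitter: V_E/R_E = (V_BB−0.7−V_E)/R_B + (V_CC−0.2−V_E)/R_C, giving V_E = 0.0975 V.
I_C = (V_CC − 0.2 − V_E)/R_C = (6.3 − 0.0975)/10 = 0.62 mA.
Check: I_B = (4.6 − 0.0975)/150 = 0.03 mA, and β·I_B = 1.5 mA > I_C, confirming saturation.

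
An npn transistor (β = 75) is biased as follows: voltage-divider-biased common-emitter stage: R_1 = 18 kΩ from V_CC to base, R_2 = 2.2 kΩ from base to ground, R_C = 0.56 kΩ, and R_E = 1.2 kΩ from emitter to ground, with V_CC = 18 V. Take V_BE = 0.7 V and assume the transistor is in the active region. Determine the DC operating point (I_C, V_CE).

Thevenize the base divider: V_Th = V_CC·R_2/(R_1+R_2) = 18×2.2/20.2 = 1.96 V, R_Th = R_1‖R_2 = 1.96 kΩ.
Base-emitter loop: V_Th = I_B·R_Th + V_BE + (β+1)I_B·R_E, so I_B = (1.96 − 0.7) / (1.96 + 76×1.2) = 0.0135 mA.
I_C = β·I_B = 75×0.0135 = 1.01 mA, and I_E = (β+1)I_B = 1.03 mA.
V_CE = V_CC − I_C·R_C − I_E·R_E = 18 − 1.01×0.56 − 1.03×1.2 = 16.2 V.
V_CE = 16.2 V > 0.2 V confirms active-region operation.

I_C ≈ 1 mA, V_CE ≈ 16 V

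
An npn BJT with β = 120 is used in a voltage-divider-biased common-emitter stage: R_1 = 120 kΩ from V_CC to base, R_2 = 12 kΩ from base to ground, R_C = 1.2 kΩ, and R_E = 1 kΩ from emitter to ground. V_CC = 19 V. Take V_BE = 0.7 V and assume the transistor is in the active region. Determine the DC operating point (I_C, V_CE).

Thevenize the base divider: V_Th = V_CC·R_2/(R_1+R_2) = 19×12/132 = 1.73 V, R_Th = R_1‖R_2 = 10.9 kΩ.
Base-emitter loop: V_Th = I_B·R_Th + V_BE + (β+1)I_B·R_E, so I_B = (1.73 − 0.7) / (10.9 + 121×1) = 0.00779 mA.
I_C = β·I_B = 120×0.00779 = 0.935 mA, and I_E = (β+1)I_B = 0.942 mA.
V_CE = V_CC − I_C·R_C − I_E·R_E = 19 − 0.935×1.2 − 0.942×1 = 16.9 V.
V_CE = 16.9 V > 0.2 V confirms active-region operation.

I_C ≈ 0.93 mA, V_CE ≈ 17 V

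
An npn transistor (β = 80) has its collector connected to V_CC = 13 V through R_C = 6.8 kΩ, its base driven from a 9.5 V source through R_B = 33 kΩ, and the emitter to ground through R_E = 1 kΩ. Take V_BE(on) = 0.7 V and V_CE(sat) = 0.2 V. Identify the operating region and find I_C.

Assume active: I_B = (9.5 − 0.7)/(33 + 81×1) = 0.0772 mA, I_C = β·I_B = 6.18 mA.
Then V_CE = 13 − 6.18×6.8 − 6.25×1 = -35.2 V < 0.2 V — the active assumption fails.
Re-solve with V_CE = 0.2 V. KCL at the emitter: V_E/R_E = (V_BB−0.7−V_E)/R_B + (V_CC−0.2−V_E)/R_C, giving V_E = 1.83 V.
I_C = (V_CC − 0.2 − V_E)/R_C = (12.8 − 1.83)/6.8 = 1.61 mA.
Check: I_B = (8.8 − 1.83)/33 = 0.211 mA, and β·I_B = 16.9 mA > I_C, confirming saturation.

saturation; I_C ≈ 1.6 mA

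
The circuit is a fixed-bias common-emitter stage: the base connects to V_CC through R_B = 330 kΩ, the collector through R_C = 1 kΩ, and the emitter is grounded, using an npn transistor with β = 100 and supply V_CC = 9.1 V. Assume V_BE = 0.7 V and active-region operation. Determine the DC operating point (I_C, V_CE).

Base loop: V_CC = I_B·R_B + V_BE, so I_B = (9.1 − 0.7)/330 kΩ = 0.0255 mA.
In the active region I_C = β·I_B = 100 × 0.0255 = 2.55 mA.
Collector loop: V_CE = V_CC − I_C·R_C = 9.1 − 2.55×1 = 6.55 V.
Since V_CE = 6.55 V > V_CE(sat) ≈ 0.2 V, the transistor is in the active region as assumed.

I_C ≈ 2.5 mA, V_CE ≈ 6.6 V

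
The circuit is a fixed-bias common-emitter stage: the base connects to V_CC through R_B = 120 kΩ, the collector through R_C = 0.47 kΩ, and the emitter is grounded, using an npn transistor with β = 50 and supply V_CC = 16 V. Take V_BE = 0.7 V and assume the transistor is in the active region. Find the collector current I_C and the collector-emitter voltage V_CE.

Base loop: V_CC = I_B·R_B + V_BE, so I_B = (16 − 0.7)/120 kΩ = 0.128 mA.
In the active region I_C = β·I_B = 50 × 0.128 = 6.38 mA.
Collector loop: V_CE = V_CC − I_C·R_C = 16 − 6.38×0.47 = 13 V.
Since V_CE = 13 V > V_CE(sat) ≈ 0.2 V, the transistor is in the active region as assumed.

I_C ≈ 6.4 mA, V_CE ≈ 13 V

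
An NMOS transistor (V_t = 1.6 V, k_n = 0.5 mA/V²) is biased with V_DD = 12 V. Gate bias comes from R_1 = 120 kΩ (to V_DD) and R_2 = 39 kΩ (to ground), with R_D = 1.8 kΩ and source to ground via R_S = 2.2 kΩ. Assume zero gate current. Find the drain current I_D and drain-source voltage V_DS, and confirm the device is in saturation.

I_D ≈ 0.2 mA, V_DS ≈ 11 V

V_G = V_DD·R_2/(R_1+R_2) = 12×39/159 = 2.94 V.
Assume saturation: I_D = (k_n/2)(V_GS − V_t)² with V_GS = V_G − I_D·R_S = 2.94 − 2.2·I_D.
Substituting gives 1.21·I_D² − 2.48·I_D + 0.451 = 0, with roots I_D = 0.202 or 1.85 mA.
The root I_D = 1.85 mA gives V_GS = -1.12 V ≤ V_t, so take I_D = 0.202 mA.
Then V_GS = 2.5 V and V_DS = V_DD − I_D(R_D+R_S) = 12 − 0.202×4 = 11.2 V.
Saturation requires V_DS ≥ V_GS − V_t = 0.899 V; 11.2 ≥ 0.899 ✓.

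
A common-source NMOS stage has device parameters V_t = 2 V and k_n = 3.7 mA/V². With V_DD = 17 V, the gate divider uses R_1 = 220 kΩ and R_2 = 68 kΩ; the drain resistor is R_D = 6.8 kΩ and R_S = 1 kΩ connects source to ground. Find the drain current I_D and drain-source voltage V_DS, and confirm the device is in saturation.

I_D ≈ 1.2 mA, V_DS ≈ 7.6 V

V_G = V_DD·R_2/(R_1+R_2) = 17×68/288 = 4.01 V.
Assume saturation: I_D = (k_n/2)(V_GS − V_t)² with V_GS = V_G − I_D·R_S = 4.01 − 1·I_D.
Substituting gives 1.85·I_D² − 8.45·I_D + 7.5 = 0, with roots I_D = 1.21 or 3.36 mA.
The root I_D = 3.36 mA gives V_GS = 0.652 V ≤ V_t, so take I_D = 1.21 mA.
Then V_GS = 2.81 V and V_DS = V_DD − I_D(R_D+R_S) = 17 − 1.21×7.8 = 7.59 V.
Saturation requires V_DS ≥ V_GS − V_t = 0.808 V; 7.59 ≥ 0.808 ✓.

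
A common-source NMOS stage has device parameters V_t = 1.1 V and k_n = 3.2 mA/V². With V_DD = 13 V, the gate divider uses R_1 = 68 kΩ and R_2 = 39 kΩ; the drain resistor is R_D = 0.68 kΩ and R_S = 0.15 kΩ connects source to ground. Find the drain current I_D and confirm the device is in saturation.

V_G = V_DD·R_2/(R_1+R_2) = 13×39/107 = 4.74 V.
Assume saturation: I_D = (k_n/2)(V_GS − V_t)² with V_GS = V_G − I_D·R_S = 4.74 − 0.15·I_D.
Substituting gives 0.036·I_D² − 2.75·I_D + 21.2 = 0, with roots I_D = 8.71 or 67.6 mA.
The root I_D = 67.6 mA gives V_GS = -5.4 V ≤ V_t, so take I_D = 8.71 mA.
Then V_GS = 3.43 V and V_DS = V_DD − I_D(R_D+R_S) = 13 − 8.71×0.83 = 5.77 V.
Saturation requires V_DS ≥ V_GS − V_t = 2.33 V; 5.77 ≥ 2.33 ✓.

I_D ≈ 8.7 mA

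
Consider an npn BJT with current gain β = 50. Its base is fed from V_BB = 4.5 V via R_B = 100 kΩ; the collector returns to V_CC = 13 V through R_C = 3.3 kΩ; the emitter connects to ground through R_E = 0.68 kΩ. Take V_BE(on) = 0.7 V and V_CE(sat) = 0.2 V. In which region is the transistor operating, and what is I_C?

active; I_C ≈ 1.4 mA

Assume active. Base-emitter loop: I_B = (V_BB − V_BE)/(R_B + (β+1)R_E) = (4.5 − 0.7)/(100 + 51×0.68) = 0.0282 mA.
I_C = β·I_B = 50×0.0282 = 1.41 mA.
V_CE = V_CC − I_C·R_C − I_E·R_E = 13 − 1.41×3.3 − 1.44×0.68 = 7.37 V > V_CE(sat), so the active-region assumption holds.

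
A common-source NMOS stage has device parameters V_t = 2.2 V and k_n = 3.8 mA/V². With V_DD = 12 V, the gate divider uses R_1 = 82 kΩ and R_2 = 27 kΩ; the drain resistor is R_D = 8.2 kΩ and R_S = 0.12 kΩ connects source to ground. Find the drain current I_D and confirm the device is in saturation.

I_D ≈ 0.85 mA

V_G = V_DD·R_2/(R_1+R_2) = 12×27/109 = 2.97 V.
Assume saturation: I_D = (k_n/2)(V_GS − V_t)² with V_GS = V_G − I_D·R_S = 2.97 − 0.12·I_D.
Substituting gives 0.0274·I_D² − 1.35·I_D + 1.13 = 0, with roots I_D = 0.853 or 48.6 mA.
The root I_D = 48.6 mA gives V_GS = -2.86 V ≤ V_t, so take I_D = 0.853 mA.
Then V_GS = 2.87 V and V_DS = V_DD − I_D(R_D+R_S) = 12 − 0.853×8.32 = 4.9 V.
Saturation requires V_DS ≥ V_GS − V_t = 0.67 V; 4.9 ≥ 0.67 ✓.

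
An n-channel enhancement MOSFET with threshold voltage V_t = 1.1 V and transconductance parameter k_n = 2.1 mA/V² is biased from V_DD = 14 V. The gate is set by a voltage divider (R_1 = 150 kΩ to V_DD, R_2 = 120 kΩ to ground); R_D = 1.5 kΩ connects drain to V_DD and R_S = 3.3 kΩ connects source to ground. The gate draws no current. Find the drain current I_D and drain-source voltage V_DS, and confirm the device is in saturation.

V_G = V_DD·R_2/(R_1+R_2) = 14×120/270 = 6.22 V.
Assume saturation: I_D = (k_n/2)(V_GS − V_t)² with V_GS = V_G − I_D·R_S = 6.22 − 3.3·I_D.
Substituting gives 11.4·I_D² − 36.5·I_D + 27.5 = 0, with roots I_D = 1.22 or 1.97 mA.
The root I_D = 1.97 mA gives V_GS = -0.269 V ≤ V_t, so take I_D = 1.22 mA.
Then V_GS = 2.18 V and V_DS = V_DD − I_D(R_D+R_S) = 14 − 1.22×4.8 = 8.12 V.
Saturation requires V_DS ≥ V_GS − V_t = 1.08 V; 8.12 ≥ 1.08 ✓.

I_D ≈ 1.2 mA, V_DS ≈ 8.1 V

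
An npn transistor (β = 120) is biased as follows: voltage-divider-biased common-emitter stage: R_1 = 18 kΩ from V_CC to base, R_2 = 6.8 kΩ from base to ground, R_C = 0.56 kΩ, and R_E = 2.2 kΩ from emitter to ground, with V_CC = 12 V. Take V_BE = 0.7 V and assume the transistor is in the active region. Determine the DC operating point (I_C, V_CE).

Thevenize the base divider: V_Th = V_CC·R_2/(R_1+R_2) = 12×6.8/24.8 = 3.29 V, R_Th = R_1‖R_2 = 4.94 kΩ.
Base-emitter loop: V_Th = I_B·R_Th + V_BE + (β+1)I_B·R_E, so I_B = (3.29 − 0.7) / (4.94 + 121×2.2) = 0.00955 mA.
I_C = β·I_B = 120×0.00955 = 1.15 mA, and I_E = (β+1)I_B = 1.16 mA.
V_CE = V_CC − I_C·R_C − I_E·R_E = 12 − 1.15×0.56 − 1.16×2.2 = 8.81 V.
V_CE = 8.81 V > 0.2 V confirms active-region operation.

I_C ≈ 1.1 mA, V_CE ≈ 8.8 V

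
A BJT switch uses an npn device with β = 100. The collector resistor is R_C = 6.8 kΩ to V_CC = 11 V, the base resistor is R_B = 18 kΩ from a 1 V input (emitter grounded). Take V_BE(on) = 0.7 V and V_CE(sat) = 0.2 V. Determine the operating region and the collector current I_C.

Assume active: I_B = (1 − 0.7)/18 = 0.0167 mA, giving I_C = β·I_B = 1.67 mA.
But then V_CE = 11 − 1.67×6.8 = -0.333 V < V_CE(sat) = 0.2 V — impossible in the active region.
So the transistor is saturated. With V_CE = 0.2 V, I_C = (V_CC − 0.2)/R_C = 10.8/6.8 = 1.59 mA.
Check: β·I_B = 1.67 mA > I_C = 1.59 mA, confirming saturation.

saturation; I_C ≈ 1.6 mA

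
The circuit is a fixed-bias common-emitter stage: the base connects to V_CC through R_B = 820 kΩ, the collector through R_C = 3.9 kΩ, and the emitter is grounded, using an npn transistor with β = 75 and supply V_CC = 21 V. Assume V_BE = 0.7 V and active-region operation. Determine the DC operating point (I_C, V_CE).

Base loop: V_CC = I_B·R_B + V_BE, so I_B = (21 − 0.7)/820 kΩ = 0.0248 mA.
In the active region I_C = β·I_B = 75 × 0.0248 = 1.86 mA.
Collector loop: V_CE = V_CC − I_C·R_C = 21 − 1.86×3.9 = 13.8 V.
Since V_CE = 13.8 V > V_CE(sat) ≈ 0.2 V, the transistor is in the active region as assumed.

I_C ≈ 1.9 mA, V_CE ≈ 14 V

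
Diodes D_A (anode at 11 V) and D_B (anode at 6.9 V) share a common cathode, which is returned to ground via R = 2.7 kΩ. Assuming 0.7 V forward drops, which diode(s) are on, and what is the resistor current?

Assume both conduct. Then node N would need to be at both 11−0.7 = 10.3 V and 6.9−0.7 = 6.2 V, which is impossible.
Assume only D_A conducts: V_N = 11 − 0.7 = 10.3 V, so I_R = 10.3/2.7 = 3.81 mA.
Check D_B: its anode-to-cathode voltage is 6.9 − 10.3 = -3.4 V < 0.7 V, so it is off. The assumption is consistent.

Only D_A conducts; I_R ≈ 3.8 mA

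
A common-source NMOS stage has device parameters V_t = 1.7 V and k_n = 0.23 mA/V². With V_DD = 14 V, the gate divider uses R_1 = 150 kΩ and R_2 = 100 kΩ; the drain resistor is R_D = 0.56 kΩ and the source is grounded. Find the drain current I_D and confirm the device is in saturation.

V_G = V_DD·R_2/(R_1+R_2) = 14×100/250 = 5.6 V. With the source grounded, V_GS = V_G = 5.6 V.
Assume saturation: I_D = (k_n/2)(V_GS − V_t)² = (0.23/2)×(5.6 − 1.7)² = 0.115×3.9² = 1.75 mA.
V_DS = V_DD − I_D·R_D = 14 − 1.75×0.56 = 13 V.
Saturation requires V_DS ≥ V_GS − V_t = 3.9 V; 13 ≥ 3.9 ✓.

I_D ≈ 1.7 mA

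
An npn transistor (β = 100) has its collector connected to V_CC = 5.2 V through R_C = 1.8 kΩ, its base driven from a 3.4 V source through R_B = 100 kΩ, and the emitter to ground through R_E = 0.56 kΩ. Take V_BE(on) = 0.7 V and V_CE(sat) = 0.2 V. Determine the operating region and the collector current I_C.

Assume active. Base-emitter loop: I_B = (V_BB − V_BE)/(R_B + (β+1)R_E) = (3.4 − 0.7)/(100 + 101×0.56) = 0.0172 mA.
I_C = β·I_B = 100×0.0172 = 1.72 mA.
V_CE = V_CC − I_C·R_C − I_E·R_E = 5.2 − 1.72×1.8 − 1.74×0.56 = 1.12 V > V_CE(sat), so the active-region assumption holds.

active; I_C ≈ 1.7 mA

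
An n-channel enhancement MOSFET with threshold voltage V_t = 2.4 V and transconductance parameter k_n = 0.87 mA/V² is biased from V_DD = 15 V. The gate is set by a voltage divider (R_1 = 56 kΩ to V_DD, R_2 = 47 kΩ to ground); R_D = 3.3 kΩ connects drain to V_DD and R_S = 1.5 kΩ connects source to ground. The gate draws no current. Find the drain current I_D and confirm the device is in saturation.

V_G = V_DD·R_2/(R_1+R_2) = 15×47/103 = 6.84 V.
Assume saturation: I_D = (k_n/2)(V_GS − V_t)² with V_GS = V_G − I_D·R_S = 6.84 − 1.5·I_D.
Substituting gives 0.979·I_D² − 6.8·I_D + 8.59 = 0, with roots I_D = 1.66 or 5.29 mA.
The root I_D = 5.29 mA gives V_GS = -1.09 V ≤ V_t, so take I_D = 1.66 mA.
Then V_GS = 4.35 V and V_DS = V_DD − I_D(R_D+R_S) = 15 − 1.66×4.8 = 7.03 V.
Saturation requires V_DS ≥ V_GS − V_t = 1.95 V; 7.03 ≥ 1.95 ✓.

I_D ≈ 1.7 mA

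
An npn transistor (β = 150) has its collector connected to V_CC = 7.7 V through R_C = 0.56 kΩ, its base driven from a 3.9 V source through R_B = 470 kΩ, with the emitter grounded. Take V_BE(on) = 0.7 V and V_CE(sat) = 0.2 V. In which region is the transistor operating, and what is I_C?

Assume active. Base-emitter loop: I_B = (V_BB − V_BE)/R_B = (3.9 − 0.7)/470 = 0.00681 mA.
I_C = β·I_B = 150×0.00681 = 1.02 mA.
V_CE = V_CC − I_C·R_C = 7.7 − 1.02×0.56 = 7.13 V > V_CE(sat), so the active-region assumption holds.

active; I_C ≈ 1 mA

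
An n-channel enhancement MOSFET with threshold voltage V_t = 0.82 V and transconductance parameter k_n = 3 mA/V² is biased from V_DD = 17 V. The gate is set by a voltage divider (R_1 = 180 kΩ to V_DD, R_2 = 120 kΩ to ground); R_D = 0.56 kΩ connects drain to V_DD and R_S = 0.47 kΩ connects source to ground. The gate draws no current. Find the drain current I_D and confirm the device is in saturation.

I_D ≈ 7.9 mA

V_G = V_DD·R_2/(R_1+R_2) = 17×120/300 = 6.8 V.
Assume saturation: I_D = (k_n/2)(V_GS − V_t)² with V_GS = V_G − I_D·R_S = 6.8 − 0.47·I_D.
Substituting gives 0.331·I_D² − 9.43·I_D + 53.6 = 0, with roots I_D = 7.85 or 20.6 mA.
The root I_D = 20.6 mA gives V_GS = -2.89 V ≤ V_t, so take I_D = 7.85 mA.
Then V_GS = 3.11 V and V_DS = V_DD − I_D(R_D+R_S) = 17 − 7.85×1.03 = 8.91 V.
Saturation requires V_DS ≥ V_GS − V_t = 2.29 V; 8.91 ≥ 2.29 ✓.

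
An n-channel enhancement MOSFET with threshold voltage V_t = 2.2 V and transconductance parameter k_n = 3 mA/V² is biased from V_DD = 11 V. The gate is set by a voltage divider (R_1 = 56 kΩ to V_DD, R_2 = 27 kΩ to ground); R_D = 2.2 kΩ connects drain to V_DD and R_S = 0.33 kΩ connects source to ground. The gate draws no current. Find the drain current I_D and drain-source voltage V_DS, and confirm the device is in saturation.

I_D ≈ 1.3 mA, V_DS ≈ 7.6 V

V_G = V_DD·R_2/(R_1+R_2) = 11×27/83 = 3.58 V.
Assume saturation: I_D = (k_n/2)(V_GS − V_t)² with V_GS = V_G − I_D·R_S = 3.58 − 0.33·I_D.
Substituting gives 0.163·I_D² − 2.36·I_D + 2.85 = 0, with roots I_D = 1.33 or 13.1 mA.
The root I_D = 13.1 mA gives V_GS = -0.761 V ≤ V_t, so take I_D = 1.33 mA.
Then V_GS = 3.14 V and V_DS = V_DD − I_D(R_D+R_S) = 11 − 1.33×2.53 = 7.64 V.
Saturation requires V_DS ≥ V_GS − V_t = 0.94 V; 7.64 ≥ 0.94 ✓.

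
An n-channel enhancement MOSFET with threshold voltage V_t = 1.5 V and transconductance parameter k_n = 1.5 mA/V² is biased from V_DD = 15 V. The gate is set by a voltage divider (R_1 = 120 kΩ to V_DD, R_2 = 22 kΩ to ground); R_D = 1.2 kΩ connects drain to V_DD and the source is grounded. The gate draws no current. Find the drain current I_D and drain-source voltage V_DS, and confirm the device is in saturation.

V_G = V_DD·R_2/(R_1+R_2) = 15×22/142 = 2.32 V. With the source grounded, V_GS = V_G = 2.32 V.
Assume saturation: I_D = (k_n/2)(V_GS − V_t)² = (1.5/2)×(2.32 − 1.5)² = 0.75×0.824² = 0.509 mA.
V_DS = V_DD − I_D·R_D = 15 − 0.509×1.2 = 14.4 V.
Saturation requires V_DS ≥ V_GS − V_t = 0.824 V; 14.4 ≥ 0.824 ✓.

I_D ≈ 0.51 mA, V_DS ≈ 14 V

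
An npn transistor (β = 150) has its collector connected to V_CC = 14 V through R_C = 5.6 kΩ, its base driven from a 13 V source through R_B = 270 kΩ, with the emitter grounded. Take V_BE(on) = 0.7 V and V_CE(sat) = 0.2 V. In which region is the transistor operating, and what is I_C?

saturation; I_C ≈ 2.5 mA

Assume active: I_B = (13 − 0.7)/270 = 0.0456 mA, giving I_C = β·I_B = 6.83 mA.
But then V_CE = 14 − 6.83×5.6 = -24.3 V < V_CE(sat) = 0.2 V — impossible in the active region.
So the transistor is saturated. With V_CE = 0.2 V, I_C = (V_CC − 0.2)/R_C = 13.8/5.6 = 2.46 mA.
Check: β·I_B = 6.83 mA > I_C = 2.46 mA, confirming saturation.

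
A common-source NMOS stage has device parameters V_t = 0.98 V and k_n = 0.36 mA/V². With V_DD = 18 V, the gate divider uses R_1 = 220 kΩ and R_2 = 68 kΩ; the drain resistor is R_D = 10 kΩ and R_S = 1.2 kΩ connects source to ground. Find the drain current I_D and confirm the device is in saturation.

V_G = V_DD·R_2/(R_1+R_2) = 18×68/288 = 4.25 V.
Assume saturation: I_D = (k_n/2)(V_GS − V_t)² with V_GS = V_G − I_D·R_S = 4.25 − 1.2·I_D.
Substituting gives 0.259·I_D² − 2.41·I_D + 1.92 = 0, with roots I_D = 0.881 or 8.43 mA.
The root I_D = 8.43 mA gives V_GS = -5.86 V ≤ V_t, so take I_D = 0.881 mA.
Then V_GS = 3.19 V and V_DS = V_DD − I_D(R_D+R_S) = 18 − 0.881×11.2 = 8.13 V.
Saturation requires V_DS ≥ V_GS − V_t = 2.21 V; 8.13 ≥ 2.21 ✓.

I_D ≈ 0.88 mA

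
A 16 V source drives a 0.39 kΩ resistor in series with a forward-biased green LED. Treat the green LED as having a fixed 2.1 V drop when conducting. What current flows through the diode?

I ≈ 36 mA

KVL around the loop: 16 = V_D + I·R = 2.1 + I × 0.39 kΩ.
So I = (16 − 2.1) / 0.39 kΩ = 13.9 / 0.39 = 35.6 mA.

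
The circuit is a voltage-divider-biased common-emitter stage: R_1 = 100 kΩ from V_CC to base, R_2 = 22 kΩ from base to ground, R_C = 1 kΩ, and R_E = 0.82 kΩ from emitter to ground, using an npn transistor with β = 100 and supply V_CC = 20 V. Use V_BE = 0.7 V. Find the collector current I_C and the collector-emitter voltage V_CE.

I_C ≈ 2.9 mA, V_CE ≈ 15 V

Thevenize the base divider: V_Th = V_CC·R_2/(R_1+R_2) = 20×22/122 = 3.61 V, R_Th = R_1‖R_2 = 18 kΩ.
Base-emitter loop: V_Th = I_B·R_Th + V_BE + (β+1)I_B·R_E, so I_B = (3.61 − 0.7) / (18 + 101×0.82) = 0.0288 mA.
I_C = β·I_B = 100×0.0288 = 2.88 mA, and I_E = (β+1)I_B = 2.91 mA.
V_CE = V_CC − I_C·R_C − I_E·R_E = 20 − 2.88×1 − 2.91×0.82 = 14.7 V.
V_CE = 14.7 V > 0.2 V confirms active-region operation.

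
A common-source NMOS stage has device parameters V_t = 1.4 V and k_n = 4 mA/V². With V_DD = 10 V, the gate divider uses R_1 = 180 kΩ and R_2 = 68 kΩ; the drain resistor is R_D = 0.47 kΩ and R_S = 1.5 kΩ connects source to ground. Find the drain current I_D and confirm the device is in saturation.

I_D ≈ 0.55 mA

V_G = V_DD·R_2/(R_1+R_2) = 10×68/248 = 2.74 V.
Assume saturation: I_D = (k_n/2)(V_GS − V_t)² with V_GS = V_G − I_D·R_S = 2.74 − 1.5·I_D.
Substituting gives 4.5·I_D² − 9.05·I_D + 3.6 = 0, with roots I_D = 0.546 or 1.47 mA.
The root I_D = 1.47 mA gives V_GS = 0.544 V ≤ V_t, so take I_D = 0.546 mA.
Then V_GS = 1.92 V and V_DS = V_DD − I_D(R_D+R_S) = 10 − 0.546×1.97 = 8.92 V.
Saturation requires V_DS ≥ V_GS − V_t = 0.523 V; 8.92 ≥ 0.523 ✓.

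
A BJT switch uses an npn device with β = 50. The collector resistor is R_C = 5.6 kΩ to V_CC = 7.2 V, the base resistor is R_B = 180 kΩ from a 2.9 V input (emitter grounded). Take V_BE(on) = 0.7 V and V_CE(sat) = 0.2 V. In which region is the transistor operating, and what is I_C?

active; I_C ≈ 0.61 mA

Assume active. Base-emitter loop: I_B = (V_BB − V_BE)/R_B = (2.9 − 0.7)/180 = 0.0122 mA.
I_C = β·I_B = 50×0.0122 = 0.611 mA.
V_CE = V_CC − I_C·R_C = 7.2 − 0.611×5.6 = 3.78 V > V_CE(sat), so the active-region assumption holds.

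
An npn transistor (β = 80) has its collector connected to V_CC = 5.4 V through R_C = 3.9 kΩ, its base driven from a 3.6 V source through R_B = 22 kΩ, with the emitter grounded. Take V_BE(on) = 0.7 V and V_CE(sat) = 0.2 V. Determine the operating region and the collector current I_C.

Assume active: I_B = (3.6 − 0.7)/22 = 0.132 mA, giving I_C = β·I_B = 10.5 mA.
But then V_CE = 5.4 − 10.5×3.9 = -35.7 V < V_CE(sat) = 0.2 V — impossible in the active region.
So the transistor is saturated. With V_CE = 0.2 V, I_C = (V_CC − 0.2)/R_C = 5.2/3.9 = 1.33 mA.
Check: β·I_B = 10.5 mA > I_C = 1.33 mA, confirming saturation.

saturation; I_C ≈ 1.3 mA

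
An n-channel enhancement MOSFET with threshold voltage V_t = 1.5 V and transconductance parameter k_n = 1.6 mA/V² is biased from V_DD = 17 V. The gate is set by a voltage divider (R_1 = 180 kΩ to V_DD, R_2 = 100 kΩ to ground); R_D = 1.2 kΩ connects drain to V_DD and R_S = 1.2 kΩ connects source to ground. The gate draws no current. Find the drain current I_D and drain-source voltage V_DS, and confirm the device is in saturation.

I_D ≈ 2.4 mA, V_DS ≈ 11 V

V_G = V_DD·R_2/(R_1+R_2) = 17×100/280 = 6.07 V.
Assume saturation: I_D = (k_n/2)(V_GS − V_t)² with V_GS = V_G − I_D·R_S = 6.07 − 1.2·I_D.
Substituting gives 1.15·I_D² − 9.78·I_D + 16.7 = 0, with roots I_D = 2.37 or 6.11 mA.
The root I_D = 6.11 mA gives V_GS = -1.26 V ≤ V_t, so take I_D = 2.37 mA.
Then V_GS = 3.22 V and V_DS = V_DD − I_D(R_D+R_S) = 17 − 2.37×2.4 = 11.3 V.
Saturation requires V_DS ≥ V_GS − V_t = 1.72 V; 11.3 ≥ 1.72 ✓.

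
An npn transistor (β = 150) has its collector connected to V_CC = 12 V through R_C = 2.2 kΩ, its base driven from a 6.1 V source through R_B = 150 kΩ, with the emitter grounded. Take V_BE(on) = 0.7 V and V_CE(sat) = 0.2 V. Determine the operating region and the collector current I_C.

Assume active: I_B = (6.1 − 0.7)/150 = 0.036 mA, giving I_C = β·I_B = 5.4 mA.
But then V_CE = 12 − 5.4×2.2 = 0.12 V < V_CE(sat) = 0.2 V — impossible in the active region.
So the transistor is saturated. With V_CE = 0.2 V, I_C = (V_CC − 0.2)/R_C = 11.8/2.2 = 5.36 mA.
Check: β·I_B = 5.4 mA > I_C = 5.36 mA, confirming saturation.

saturation; I_C ≈ 5.4 mA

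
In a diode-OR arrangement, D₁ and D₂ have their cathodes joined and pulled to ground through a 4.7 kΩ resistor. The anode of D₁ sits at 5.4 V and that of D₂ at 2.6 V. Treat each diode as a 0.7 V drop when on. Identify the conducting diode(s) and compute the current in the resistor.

Assume both conduct. Then node N would need to be at both 5.4−0.7 = 4.7 V and 2.6−0.7 = 1.9 V, which is impossible.
Assume only D₁ conducts: V_N = 5.4 − 0.7 = 4.7 V, so I_R = 4.7/4.7 = 1 mA.
Check D₂: its anode-to-cathode voltage is 2.6 − 4.7 = -2.1 V < 0.7 V, so it is off. The assumption is consistent.

Only D₁ conducts; I_R ≈ 1 mA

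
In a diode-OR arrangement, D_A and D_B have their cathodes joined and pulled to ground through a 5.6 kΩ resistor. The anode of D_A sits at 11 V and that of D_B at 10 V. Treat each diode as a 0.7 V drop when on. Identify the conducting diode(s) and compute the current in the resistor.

Only D_A conducts; I_R ≈ 1.8 mA

Assume both conduct. Then node N would need to be at both 11−0.7 = 10.3 V and 10−0.7 = 9.3 V, which is impossible.
Assume only D_A conducts: V_N = 11 − 0.7 = 10.3 V, so I_R = 10.3/5.6 = 1.84 mA.
Check D_B: its anode-to-cathode voltage is 10 − 10.3 = -0.3 V < 0.7 V, so it is off. The assumption is consistent.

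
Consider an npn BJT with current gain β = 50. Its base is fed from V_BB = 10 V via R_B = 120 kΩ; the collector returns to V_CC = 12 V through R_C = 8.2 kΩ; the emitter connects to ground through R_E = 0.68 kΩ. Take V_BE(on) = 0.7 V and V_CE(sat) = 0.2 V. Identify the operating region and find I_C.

saturation; I_C ≈ 1.3 mA

Assume active: I_B = (10 − 0.7)/(120 + 51×0.68) = 0.0601 mA, I_C = β·I_B = 3.01 mA.
Then V_CE = 12 − 3.01×8.2 − 3.07×0.68 = -14.7 V < 0.2 V — the active assumption fails.
Re-solve with V_CE = 0.2 V. KCL at the emitter: V_E/R_E = (V_BB−0.7−V_E)/R_B + (V_CC−0.2−V_E)/R_C, giving V_E = 0.947 V.
I_C = (V_CC − 0.2 − V_E)/R_C = (11.8 − 0.947)/8.2 = 1.32 mA.
Check: I_B = (9.3 − 0.947)/120 = 0.0696 mA, and β·I_B = 3.48 mA > I_C, confirming saturation.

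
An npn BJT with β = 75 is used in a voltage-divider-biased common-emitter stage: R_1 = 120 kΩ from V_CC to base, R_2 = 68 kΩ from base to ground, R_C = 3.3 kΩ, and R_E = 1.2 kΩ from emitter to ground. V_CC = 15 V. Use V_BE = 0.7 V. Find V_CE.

Thevenize the base divider: V_Th = V_CC·R_2/(R_1+R_2) = 15×68/188 = 5.43 V, R_Th = R_1‖R_2 = 43.4 kΩ.
Base-emitter loop: V_Th = I_B·R_Th + V_BE + (β+1)I_B·R_E, so I_B = (5.43 − 0.7) / (43.4 + 76×1.2) = 0.0351 mA.
I_C = β·I_B = 75×0.0351 = 2.63 mA, and I_E = (β+1)I_B = 2.67 mA.
V_CE = V_CC − I_C·R_C − I_E·R_E = 15 − 2.63×3.3 − 2.67×1.2 = 3.11 V.
V_CE = 3.11 V > 0.2 V confirms active-region operation.

V_CE ≈ 3.1 V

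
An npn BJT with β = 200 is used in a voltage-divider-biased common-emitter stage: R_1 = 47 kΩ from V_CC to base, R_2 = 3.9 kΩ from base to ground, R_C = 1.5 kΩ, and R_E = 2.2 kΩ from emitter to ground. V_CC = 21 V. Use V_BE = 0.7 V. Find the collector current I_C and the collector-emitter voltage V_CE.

Thevenize the base divider: V_Th = V_CC·R_2/(R_1+R_2) = 21×3.9/50.9 = 1.61 V, R_Th = R_1‖R_2 = 3.6 kΩ.
Base-emitter loop: V_Th = I_B·R_Th + V_BE + (β+1)I_B·R_E, so I_B = (1.61 − 0.7) / (3.6 + 201×2.2) = 0.00204 mA.
I_C = β·I_B = 200×0.00204 = 0.408 mA, and I_E = (β+1)I_B = 0.41 mA.
V_CE = V_CC − I_C·R_C − I_E·R_E = 21 − 0.408×1.5 − 0.41×2.2 = 19.5 V.
V_CE = 19.5 V > 0.2 V confirms active-region operation.

I_C ≈ 0.41 mA, V_CE ≈ 19 V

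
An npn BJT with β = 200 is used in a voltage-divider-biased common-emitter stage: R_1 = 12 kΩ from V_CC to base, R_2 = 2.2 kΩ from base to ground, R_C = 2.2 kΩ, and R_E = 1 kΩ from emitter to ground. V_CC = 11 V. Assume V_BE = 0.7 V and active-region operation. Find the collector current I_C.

Thevenize the base divider: V_Th = V_CC·R_2/(R_1+R_2) = 11×2.2/14.2 = 1.7 V, R_Th = R_1‖R_2 = 1.86 kΩ.
Base-emitter loop: V_Th = I_B·R_Th + V_BE + (β+1)I_B·R_E, so I_B = (1.7 − 0.7) / (1.86 + 201×1) = 0.00495 mA.
I_C = β·I_B = 200×0.00495 = 0.99 mA, and I_E = (β+1)I_B = 0.995 mA.
V_CE = V_CC − I_C·R_C − I_E·R_E = 11 − 0.99×2.2 − 0.995×1 = 7.83 V.
V_CE = 7.83 V > 0.2 V confirms active-region operation.

I_C ≈ 0.99 mA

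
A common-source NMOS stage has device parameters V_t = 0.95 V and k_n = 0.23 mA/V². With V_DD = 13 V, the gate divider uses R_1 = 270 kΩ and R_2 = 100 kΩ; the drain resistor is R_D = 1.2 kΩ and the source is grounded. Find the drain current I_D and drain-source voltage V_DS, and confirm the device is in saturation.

I_D ≈ 0.76 mA, V_DS ≈ 12 V

V_G = V_DD·R_2/(R_1+R_2) = 13×100/370 = 3.51 V. With the source grounded, V_GS = V_G = 3.51 V.
Assume saturation: I_D = (k_n/2)(V_GS − V_t)² = (0.23/2)×(3.51 − 0.95)² = 0.115×2.56² = 0.756 mA.
V_DS = V_DD − I_D·R_D = 13 − 0.756×1.2 = 12.1 V.
Saturation requires V_DS ≥ V_GS − V_t = 2.56 V; 12.1 ≥ 2.56 ✓.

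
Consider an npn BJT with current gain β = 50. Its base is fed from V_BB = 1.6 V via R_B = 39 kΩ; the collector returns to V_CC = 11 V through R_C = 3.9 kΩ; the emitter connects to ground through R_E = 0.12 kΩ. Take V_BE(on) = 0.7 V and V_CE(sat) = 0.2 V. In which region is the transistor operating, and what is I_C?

active; I_C ≈ 1 mA

Assume active. Base-emitter loop: I_B = (V_BB − V_BE)/(R_B + (β+1)R_E) = (1.6 − 0.7)/(39 + 51×0.12) = 0.0199 mA.
I_C = β·I_B = 50×0.0199 = 0.997 mA.
V_CE = V_CC − I_C·R_C − I_E·R_E = 11 − 0.997×3.9 − 1.02×0.12 = 6.99 V > V_CE(sat), so the active-region assumption holds.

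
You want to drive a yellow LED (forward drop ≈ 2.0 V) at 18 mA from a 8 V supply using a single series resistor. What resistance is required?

R ≈ 0.33 kΩ

The resistor drops V_S − V_D = 8 − 2.0 = 6 V at 18 mA.
R = 6 V / 18 mA = 0.333 kΩ.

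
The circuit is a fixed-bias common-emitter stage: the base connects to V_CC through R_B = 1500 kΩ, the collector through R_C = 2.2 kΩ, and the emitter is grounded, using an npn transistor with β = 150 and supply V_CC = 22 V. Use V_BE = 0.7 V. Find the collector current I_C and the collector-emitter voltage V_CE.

Base loop: V_CC = I_B·R_B + V_BE, so I_B = (22 − 0.7)/1500 kΩ = 0.0142 mA.
In the active region I_C = β·I_B = 150 × 0.0142 = 2.13 mA.
Collector loop: V_CE = V_CC − I_C·R_C = 22 − 2.13×2.2 = 17.3 V.
Since V_CE = 17.3 V > V_CE(sat) ≈ 0.2 V, the transistor is in the active region as assumed.

I_C ≈ 2.1 mA, V_CE ≈ 17 V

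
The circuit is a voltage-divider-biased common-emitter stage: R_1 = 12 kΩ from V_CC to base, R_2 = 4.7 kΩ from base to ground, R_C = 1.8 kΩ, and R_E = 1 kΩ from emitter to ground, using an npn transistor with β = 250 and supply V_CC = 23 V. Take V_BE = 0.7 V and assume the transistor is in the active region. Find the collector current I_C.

Thevenize the base divider: V_Th = V_CC·R_2/(R_1+R_2) = 23×4.7/16.7 = 6.47 V, R_Th = R_1‖R_2 = 3.38 kΩ.
Base-emitter loop: V_Th = I_B·R_Th + V_BE + (β+1)I_B·R_E, so I_B = (6.47 − 0.7) / (3.38 + 251×1) = 0.0227 mA.
I_C = β·I_B = 250×0.0227 = 5.67 mA, and I_E = (β+1)I_B = 5.7 mA.
V_CE = V_CC − I_C·R_C − I_E·R_E = 23 − 5.67×1.8 − 5.7×1 = 7.09 V.
V_CE = 7.09 V > 0.2 V confirms active-region operation.

I_C ≈ 5.7 mA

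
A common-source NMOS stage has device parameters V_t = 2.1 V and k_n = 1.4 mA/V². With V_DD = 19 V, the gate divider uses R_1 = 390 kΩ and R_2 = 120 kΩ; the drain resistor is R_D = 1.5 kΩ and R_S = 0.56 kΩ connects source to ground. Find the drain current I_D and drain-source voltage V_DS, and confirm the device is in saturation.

I_D ≈ 1.6 mA, V_DS ≈ 16 V

V_G = V_DD·R_2/(R_1+R_2) = 19×120/510 = 4.47 V.
Assume saturation: I_D = (k_n/2)(V_GS − V_t)² with V_GS = V_G − I_D·R_S = 4.47 − 0.56·I_D.
Substituting gives 0.22·I_D² − 2.86·I_D + 3.93 = 0, with roots I_D = 1.56 or 11.5 mA.
The root I_D = 11.5 mA gives V_GS = -1.95 V ≤ V_t, so take I_D = 1.56 mA.
Then V_GS = 3.59 V and V_DS = V_DD − I_D(R_D+R_S) = 19 − 1.56×2.06 = 15.8 V.
Saturation requires V_DS ≥ V_GS − V_t = 1.49 V; 15.8 ≥ 1.49 ✓.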